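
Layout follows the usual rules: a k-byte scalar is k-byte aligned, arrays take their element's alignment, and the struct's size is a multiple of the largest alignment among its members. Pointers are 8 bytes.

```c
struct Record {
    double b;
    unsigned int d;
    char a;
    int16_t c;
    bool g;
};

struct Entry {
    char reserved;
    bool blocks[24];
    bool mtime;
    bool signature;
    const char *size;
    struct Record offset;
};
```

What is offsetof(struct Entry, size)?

32

Record: 0..8  b  (8B, 8-aligned); 8..12  d  (4B, 4-aligned); 12..13  a  (1B, 1-aligned); 13..14  -- padding (1B); 14..16  c  (2B, 2-aligned); 16..17  g  (1B, 1-aligned); 17..24  -- tail padding (7B); sizeof = 24, alignof = 8
0..1  reserved  (1B, 1-aligned)
1..25  blocks  (24B, 1-aligned)
25..26  mtime  (1B, 1-aligned)
26..27  signature  (1B, 1-aligned)
27..32  -- padding (5B)
32..40  size  (8B, 8-aligned)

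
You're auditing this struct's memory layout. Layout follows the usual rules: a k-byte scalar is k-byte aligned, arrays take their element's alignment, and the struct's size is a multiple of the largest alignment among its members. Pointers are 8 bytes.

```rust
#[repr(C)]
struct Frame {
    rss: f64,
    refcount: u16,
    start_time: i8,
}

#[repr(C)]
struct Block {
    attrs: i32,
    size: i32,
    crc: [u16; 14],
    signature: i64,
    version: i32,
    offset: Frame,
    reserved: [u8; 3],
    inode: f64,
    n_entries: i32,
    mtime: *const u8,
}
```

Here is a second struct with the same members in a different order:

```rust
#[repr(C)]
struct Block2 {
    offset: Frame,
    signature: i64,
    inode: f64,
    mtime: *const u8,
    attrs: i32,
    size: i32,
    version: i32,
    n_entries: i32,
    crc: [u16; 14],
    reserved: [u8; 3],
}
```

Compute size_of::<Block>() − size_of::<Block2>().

Frame: 0..8  rss  (8B, 8-aligned); 8..10  refcount  (2B, 2-aligned); 10..11  start_time  (1B, 1-aligned); 11..16  -- tail padding (5B); sizeof = 16, alignof = 8
0..4  attrs  (4B, 4-aligned)
4..8  size  (4B, 4-aligned)
8..36  crc  (28B, 2-aligned)
36..40  -- padding (4B)
40..48  signature  (8B, 8-aligned)
48..52  version  (4B, 4-aligned)
52..56  -- padding (4B)
56..72  offset  (16B, 8-aligned)
72..75  reserved  (3B, 1-aligned)
75..80  -- padding (5B)
80..88  inode  (8B, 8-aligned)
88..92  n_entries  (4B, 4-aligned)
92..96  -- padding (4B)
96..104  mtime  (8B, 8-aligned)
sizeof = 104, alignof = 8
— Block2 —
0..16  offset  (16B, 8-aligned)
16..24  signature  (8B, 8-aligned)
24..32  inode  (8B, 8-aligned)
32..40  mtime  (8B, 8-aligned)
40..44  attrs  (4B, 4-aligned)
44..48  size  (4B, 4-aligned)
48..52  version  (4B, 4-aligned)
52..56  n_entries  (4B, 4-aligned)
56..84  crc  (28B, 2-aligned)
84..87  reserved  (3B, 1-aligned)
87..88  -- tail padding (1B)
sizeof = 88, alignof = 8
104 − 88 = 16

16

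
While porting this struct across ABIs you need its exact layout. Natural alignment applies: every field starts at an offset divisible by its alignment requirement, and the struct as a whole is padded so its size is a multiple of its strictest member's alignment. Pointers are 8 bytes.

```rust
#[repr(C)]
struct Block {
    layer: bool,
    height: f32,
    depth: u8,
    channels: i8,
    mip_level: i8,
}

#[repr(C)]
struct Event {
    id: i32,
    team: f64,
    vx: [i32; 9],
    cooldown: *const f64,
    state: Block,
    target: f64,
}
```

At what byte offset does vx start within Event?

Block: @0: layer [1B, align 1] → 1; +3 pad (align 4); @4: height [4B, align 4] → 8; @8: depth [1B, align 1] → 9; @9: channels [1B, align 1] → 10; @10: mip_level [1B, align 1] → 11; +1 tail pad (align 4); size 12, align 4
@0: id [4B, align 4] → 4
+4 pad (align 8)
@8: team [8B, align 8] → 16
@16: vx [36B, align 4] → 52

16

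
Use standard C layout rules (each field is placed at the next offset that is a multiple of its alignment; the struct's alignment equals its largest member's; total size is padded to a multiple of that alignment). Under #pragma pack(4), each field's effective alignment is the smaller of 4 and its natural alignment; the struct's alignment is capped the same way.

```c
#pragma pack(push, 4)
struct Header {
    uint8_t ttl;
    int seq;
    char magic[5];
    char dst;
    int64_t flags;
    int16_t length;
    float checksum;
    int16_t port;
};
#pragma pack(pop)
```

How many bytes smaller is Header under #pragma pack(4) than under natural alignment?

4

natural layout:
  ttl at 0 (size 1, align 1) → ends 1
  pad 3 to align 4 for seq
  seq at 4 (size 4, align 4) → ends 8
  magic at 8 (size 5, align 1) → ends 13
  dst at 13 (size 1, align 1) → ends 14
  pad 2 to align 8 for flags
  flags at 16 (size 8, align 8) → ends 24
  length at 24 (size 2, align 2) → ends 26
  pad 2 to align 4 for checksum
  checksum at 28 (size 4, align 4) → ends 32
  port at 32 (size 2, align 2) → ends 34
  tail pad 6 to reach multiple of 8
  total 40 bytes, alignment 8
packed(4) layout:
  ttl at 0 (size 1, align 1) → ends 1
  pad 3 to align 4 for seq
  seq at 4 (size 4, align 4) → ends 8
  magic at 8 (size 5, align 1) → ends 13
  dst at 13 (size 1, align 1) → ends 14
  pad 2 to align 4 for flags
  flags at 16 (size 8, align 4) → ends 24
  length at 24 (size 2, align 2) → ends 26
  pad 2 to align 4 for checksum
  checksum at 28 (size 4, align 4) → ends 32
  port at 32 (size 2, align 2) → ends 34
  tail pad 2 to reach multiple of 4
  total 36 bytes, alignment 4
40 − 36 = 4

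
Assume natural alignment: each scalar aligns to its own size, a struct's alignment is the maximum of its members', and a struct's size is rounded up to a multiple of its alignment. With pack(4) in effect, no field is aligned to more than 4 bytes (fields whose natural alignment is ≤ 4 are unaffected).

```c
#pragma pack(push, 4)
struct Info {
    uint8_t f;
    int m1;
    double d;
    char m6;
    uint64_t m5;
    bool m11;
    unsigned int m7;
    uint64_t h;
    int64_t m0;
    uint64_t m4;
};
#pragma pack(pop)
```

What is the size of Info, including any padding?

60 bytes

0..1  f  (1B, 1-aligned)
1..4  -- padding (3B)
4..8  m1  (4B, 4-aligned)
8..16  d  (8B, 4-aligned)
16..17  m6  (1B, 1-aligned)
17..20  -- padding (3B)
20..28  m5  (8B, 4-aligned)
28..29  m11  (1B, 1-aligned)
29..32  -- padding (3B)
32..36  m7  (4B, 4-aligned)
36..44  h  (8B, 4-aligned)
44..52  m0  (8B, 4-aligned)
52..60  m4  (8B, 4-aligned)
sizeof = 60, alignof = 4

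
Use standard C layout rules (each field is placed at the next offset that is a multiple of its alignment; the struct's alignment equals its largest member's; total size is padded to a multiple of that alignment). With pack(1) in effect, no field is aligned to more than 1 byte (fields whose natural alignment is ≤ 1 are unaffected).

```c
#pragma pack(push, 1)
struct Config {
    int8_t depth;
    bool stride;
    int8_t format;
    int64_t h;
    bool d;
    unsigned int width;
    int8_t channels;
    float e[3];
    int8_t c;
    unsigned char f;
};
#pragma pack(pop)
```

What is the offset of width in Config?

depth at 0 (size 1, align 1) → ends 1
stride at 1 (size 1, align 1) → ends 2
format at 2 (size 1, align 1) → ends 3
h at 3 (size 8, align 1) → ends 11
d at 11 (size 1, align 1) → ends 12
width at 12 (size 4, align 1) → ends 16

12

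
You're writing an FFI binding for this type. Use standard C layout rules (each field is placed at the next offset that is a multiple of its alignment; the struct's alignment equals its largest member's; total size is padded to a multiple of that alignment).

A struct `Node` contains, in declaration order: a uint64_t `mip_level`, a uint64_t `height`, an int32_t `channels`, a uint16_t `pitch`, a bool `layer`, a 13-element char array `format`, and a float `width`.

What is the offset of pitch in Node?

20

@0: mip_level [8B, align 8] → 8
@8: height [8B, align 8] → 16
@16: channels [4B, align 4] → 20
@20: pitch [2B, align 2] → 22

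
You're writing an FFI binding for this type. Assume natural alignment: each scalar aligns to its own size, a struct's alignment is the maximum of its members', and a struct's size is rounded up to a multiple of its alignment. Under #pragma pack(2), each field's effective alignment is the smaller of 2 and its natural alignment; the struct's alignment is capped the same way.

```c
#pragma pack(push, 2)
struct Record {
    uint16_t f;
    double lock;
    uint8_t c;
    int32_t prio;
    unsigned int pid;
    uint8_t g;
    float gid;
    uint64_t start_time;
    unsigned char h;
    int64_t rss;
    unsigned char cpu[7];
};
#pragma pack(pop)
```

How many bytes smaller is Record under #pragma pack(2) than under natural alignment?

20

natural layout:
  @0: f [2B, align 2] → 2
  +6 pad (align 8)
  @8: lock [8B, align 8] → 16
  @16: c [1B, align 1] → 17
  +3 pad (align 4)
  @20: prio [4B, align 4] → 24
  @24: pid [4B, align 4] → 28
  @28: g [1B, align 1] → 29
  +3 pad (align 4)
  @32: gid [4B, align 4] → 36
  +4 pad (align 8)
  @40: start_time [8B, align 8] → 48
  @48: h [1B, align 1] → 49
  +7 pad (align 8)
  @56: rss [8B, align 8] → 64
  @64: cpu [7B, align 1] → 71
  +1 tail pad (align 8)
  size 72, align 8
packed(2) layout:
  @0: f [2B, align 2] → 2
  @2: lock [8B, align 2] → 10
  @10: c [1B, align 1] → 11
  +1 pad (align 2)
  @12: prio [4B, align 2] → 16
  @16: pid [4B, align 2] → 20
  @20: g [1B, align 1] → 21
  +1 pad (align 2)
  @22: gid [4B, align 2] → 26
  @26: start_time [8B, align 2] → 34
  @34: h [1B, align 1] → 35
  +1 pad (align 2)
  @36: rss [8B, align 2] → 44
  @44: cpu [7B, align 1] → 51
  +1 tail pad (align 2)
  size 52, align 2
72 − 52 = 20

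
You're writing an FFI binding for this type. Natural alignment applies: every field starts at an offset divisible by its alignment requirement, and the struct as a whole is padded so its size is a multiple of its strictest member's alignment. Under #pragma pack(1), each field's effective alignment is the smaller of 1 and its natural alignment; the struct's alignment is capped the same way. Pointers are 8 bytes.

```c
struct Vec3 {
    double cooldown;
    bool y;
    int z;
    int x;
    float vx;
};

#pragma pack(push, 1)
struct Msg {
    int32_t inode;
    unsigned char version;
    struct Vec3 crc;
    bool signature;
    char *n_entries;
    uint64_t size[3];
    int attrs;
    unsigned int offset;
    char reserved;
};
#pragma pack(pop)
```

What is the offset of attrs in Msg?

62

Vec3: @0: cooldown [8B, align 8] → 8; @8: y [1B, align 1] → 9; +3 pad (align 4); @12: z [4B, align 4] → 16; @16: x [4B, align 4] → 20; @20: vx [4B, align 4] → 24; size 24, align 8
@0: inode [4B, align 1] → 4
@4: version [1B, align 1] → 5
@5: crc [24B, align 1] → 29
@29: signature [1B, align 1] → 30
@30: n_entries [8B, align 1] → 38
@38: size [24B, align 1] → 62
@62: attrs [4B, align 1] → 66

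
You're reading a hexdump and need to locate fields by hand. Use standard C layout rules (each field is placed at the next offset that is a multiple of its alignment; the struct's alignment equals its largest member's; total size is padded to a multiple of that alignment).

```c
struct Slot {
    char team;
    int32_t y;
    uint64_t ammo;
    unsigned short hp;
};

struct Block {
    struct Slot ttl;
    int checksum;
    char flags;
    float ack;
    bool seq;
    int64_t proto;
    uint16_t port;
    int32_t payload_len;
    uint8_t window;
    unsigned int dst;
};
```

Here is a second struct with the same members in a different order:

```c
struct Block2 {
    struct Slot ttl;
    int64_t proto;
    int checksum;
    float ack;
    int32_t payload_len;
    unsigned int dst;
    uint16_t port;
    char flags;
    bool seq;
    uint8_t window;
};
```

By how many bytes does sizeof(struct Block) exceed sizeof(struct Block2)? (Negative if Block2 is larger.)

8

Slot: 0..1  team  (1B, 1-aligned); 1..4  -- padding (3B); 4..8  y  (4B, 4-aligned); 8..16  ammo  (8B, 8-aligned); 16..18  hp  (2B, 2-aligned); 18..24  -- tail padding (6B); sizeof = 24, alignof = 8
0..24  ttl  (24B, 8-aligned)
24..28  checksum  (4B, 4-aligned)
28..29  flags  (1B, 1-aligned)
29..32  -- padding (3B)
32..36  ack  (4B, 4-aligned)
36..37  seq  (1B, 1-aligned)
37..40  -- padding (3B)
40..48  proto  (8B, 8-aligned)
48..50  port  (2B, 2-aligned)
50..52  -- padding (2B)
52..56  payload_len  (4B, 4-aligned)
56..57  window  (1B, 1-aligned)
57..60  -- padding (3B)
60..64  dst  (4B, 4-aligned)
sizeof = 64, alignof = 8
— Block2 —
0..24  ttl  (24B, 8-aligned)
24..32  proto  (8B, 8-aligned)
32..36  checksum  (4B, 4-aligned)
36..40  ack  (4B, 4-aligned)
40..44  payload_len  (4B, 4-aligned)
44..48  dst  (4B, 4-aligned)
48..50  port  (2B, 2-aligned)
50..51  flags  (1B, 1-aligned)
51..52  seq  (1B, 1-aligned)
52..53  window  (1B, 1-aligned)
53..56  -- tail padding (3B)
sizeof = 56, alignof = 8
64 − 56 = 8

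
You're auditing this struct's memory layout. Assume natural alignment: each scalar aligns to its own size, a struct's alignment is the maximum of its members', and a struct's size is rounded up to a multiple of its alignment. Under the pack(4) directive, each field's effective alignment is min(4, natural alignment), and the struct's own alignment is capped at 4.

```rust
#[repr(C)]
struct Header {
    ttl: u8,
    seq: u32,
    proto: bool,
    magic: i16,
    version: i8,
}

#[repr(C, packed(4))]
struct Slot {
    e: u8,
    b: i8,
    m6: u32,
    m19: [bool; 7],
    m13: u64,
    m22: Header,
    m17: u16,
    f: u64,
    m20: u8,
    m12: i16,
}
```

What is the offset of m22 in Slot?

Header: @0: ttl [1B, align 1] → 1; +3 pad (align 4); @4: seq [4B, align 4] → 8; @8: proto [1B, align 1] → 9; +1 pad (align 2); @10: magic [2B, align 2] → 12; @12: version [1B, align 1] → 13; +3 tail pad (align 4); size 16, align 4
@0: e [1B, align 1] → 1
@1: b [1B, align 1] → 2
+2 pad (align 4)
@4: m6 [4B, align 4] → 8
@8: m19 [7B, align 1] → 15
+1 pad (align 4)
@16: m13 [8B, align 4] → 24
@24: m22 [16B, align 4] → 40

24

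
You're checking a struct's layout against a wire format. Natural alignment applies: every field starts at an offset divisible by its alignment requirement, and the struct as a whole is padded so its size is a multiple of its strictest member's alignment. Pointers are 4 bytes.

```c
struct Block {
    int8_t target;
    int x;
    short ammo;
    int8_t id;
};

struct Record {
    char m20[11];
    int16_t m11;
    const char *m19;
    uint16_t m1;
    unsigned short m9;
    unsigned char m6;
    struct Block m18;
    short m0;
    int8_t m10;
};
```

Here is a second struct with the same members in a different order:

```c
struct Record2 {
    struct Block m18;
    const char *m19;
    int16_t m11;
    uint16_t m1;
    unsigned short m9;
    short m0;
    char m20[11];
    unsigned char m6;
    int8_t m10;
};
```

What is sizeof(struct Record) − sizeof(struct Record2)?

4

Block: @0: target [1B, align 1] → 1; +3 pad (align 4); @4: x [4B, align 4] → 8; @8: ammo [2B, align 2] → 10; @10: id [1B, align 1] → 11; +1 tail pad (align 4); size 12, align 4
@0: m20 [11B, align 1] → 11
+1 pad (align 2)
@12: m11 [2B, align 2] → 14
+2 pad (align 4)
@16: m19 [4B, align 4] → 20
@20: m1 [2B, align 2] → 22
@22: m9 [2B, align 2] → 24
@24: m6 [1B, align 1] → 25
+3 pad (align 4)
@28: m18 [12B, align 4] → 40
@40: m0 [2B, align 2] → 42
@42: m10 [1B, align 1] → 43
+1 tail pad (align 4)
size 44, align 4
— Record2 —
@0: m18 [12B, align 4] → 12
@12: m19 [4B, align 4] → 16
@16: m11 [2B, align 2] → 18
@18: m1 [2B, align 2] → 20
@20: m9 [2B, align 2] → 22
@22: m0 [2B, align 2] → 24
@24: m20 [11B, align 1] → 35
@35: m6 [1B, align 1] → 36
@36: m10 [1B, align 1] → 37
+3 tail pad (align 4)
size 40, align 4
44 − 40 = 4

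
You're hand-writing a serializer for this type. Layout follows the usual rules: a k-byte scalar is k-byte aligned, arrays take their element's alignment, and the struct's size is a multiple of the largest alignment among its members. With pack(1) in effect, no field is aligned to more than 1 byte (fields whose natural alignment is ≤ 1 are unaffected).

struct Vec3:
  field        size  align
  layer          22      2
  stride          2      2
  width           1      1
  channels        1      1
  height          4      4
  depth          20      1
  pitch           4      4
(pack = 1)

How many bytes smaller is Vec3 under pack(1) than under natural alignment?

natural layout:
  layer at 0 (size 22, align 2) → ends 22
  stride at 22 (size 2, align 2) → ends 24
  width at 24 (size 1, align 1) → ends 25
  channels at 25 (size 1, align 1) → ends 26
  pad 2 to align 4 for height
  height at 28 (size 4, align 4) → ends 32
  depth at 32 (size 20, align 1) → ends 52
  pitch at 52 (size 4, align 4) → ends 56
  total 56 bytes, alignment 4
packed(1) layout:
  layer at 0 (size 22, align 1) → ends 22
  stride at 22 (size 2, align 1) → ends 24
  width at 24 (size 1, align 1) → ends 25
  channels at 25 (size 1, align 1) → ends 26
  height at 26 (size 4, align 1) → ends 30
  depth at 30 (size 20, align 1) → ends 50
  pitch at 50 (size 4, align 1) → ends 54
  total 54 bytes, alignment 1
56 − 54 = 2

2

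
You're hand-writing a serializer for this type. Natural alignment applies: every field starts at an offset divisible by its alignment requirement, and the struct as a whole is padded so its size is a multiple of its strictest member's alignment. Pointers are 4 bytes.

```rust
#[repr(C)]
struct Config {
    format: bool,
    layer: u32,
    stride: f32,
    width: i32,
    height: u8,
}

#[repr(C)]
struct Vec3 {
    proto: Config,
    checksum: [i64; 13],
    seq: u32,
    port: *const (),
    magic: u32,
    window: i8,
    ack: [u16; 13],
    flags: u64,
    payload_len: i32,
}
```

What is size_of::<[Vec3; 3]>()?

552

Config: format at 0 (size 1, align 1) → ends 1; pad 3 to align 4 for layer; layer at 4 (size 4, align 4) → ends 8; stride at 8 (size 4, align 4) → ends 12; width at 12 (size 4, align 4) → ends 16; height at 16 (size 1, align 1) → ends 17; tail pad 3 to reach multiple of 4; total 20 bytes, alignment 4
proto at 0 (size 20, align 4) → ends 20
pad 4 to align 8 for checksum
checksum at 24 (size 104, align 8) → ends 128
seq at 128 (size 4, align 4) → ends 132
port at 132 (size 4, align 4) → ends 136
magic at 136 (size 4, align 4) → ends 140
window at 140 (size 1, align 1) → ends 141
pad 1 to align 2 for ack
ack at 142 (size 26, align 2) → ends 168
flags at 168 (size 8, align 8) → ends 176
payload_len at 176 (size 4, align 4) → ends 180
tail pad 4 to reach multiple of 8
total 184 bytes, alignment 8
array of 3: 3 × 184 = 552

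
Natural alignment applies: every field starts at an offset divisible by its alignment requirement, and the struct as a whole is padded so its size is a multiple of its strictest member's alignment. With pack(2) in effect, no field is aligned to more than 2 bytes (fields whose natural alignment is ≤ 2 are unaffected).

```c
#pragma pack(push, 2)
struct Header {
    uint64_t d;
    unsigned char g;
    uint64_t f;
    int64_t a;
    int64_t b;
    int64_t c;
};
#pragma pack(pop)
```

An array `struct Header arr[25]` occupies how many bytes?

0..8  d  (8B, 2-aligned)
8..9  g  (1B, 1-aligned)
9..10  -- padding (1B)
10..18  f  (8B, 2-aligned)
18..26  a  (8B, 2-aligned)
26..34  b  (8B, 2-aligned)
34..42  c  (8B, 2-aligned)
sizeof = 42, alignof = 2
array of 25: 25 × 42 = 1050

1050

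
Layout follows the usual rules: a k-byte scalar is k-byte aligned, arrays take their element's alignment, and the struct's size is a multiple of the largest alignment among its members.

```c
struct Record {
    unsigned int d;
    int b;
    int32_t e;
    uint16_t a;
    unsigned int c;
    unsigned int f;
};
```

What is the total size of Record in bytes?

24

d at 0 (size 4, align 4) → ends 4
b at 4 (size 4, align 4) → ends 8
e at 8 (size 4, align 4) → ends 12
a at 12 (size 2, align 2) → ends 14
pad 2 to align 4 for c
c at 16 (size 4, align 4) → ends 20
f at 20 (size 4, align 4) → ends 24
total 24 bytes, alignment 4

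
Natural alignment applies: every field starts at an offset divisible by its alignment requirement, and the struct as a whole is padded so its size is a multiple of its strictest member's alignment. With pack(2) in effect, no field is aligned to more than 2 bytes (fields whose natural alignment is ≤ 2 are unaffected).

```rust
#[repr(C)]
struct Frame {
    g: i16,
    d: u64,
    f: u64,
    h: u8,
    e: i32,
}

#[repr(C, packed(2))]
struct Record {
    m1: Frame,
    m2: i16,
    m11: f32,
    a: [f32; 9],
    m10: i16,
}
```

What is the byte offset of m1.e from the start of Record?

28

Frame: @0: g [2B, align 2] → 2; +6 pad (align 8); @8: d [8B, align 8] → 16; @16: f [8B, align 8] → 24; @24: h [1B, align 1] → 25; +3 pad (align 4); @28: e [4B, align 4] → 32; size 32, align 8
@0: m1 [32B, align 2] → 32
within Frame: e at 28
0 + 28 = 28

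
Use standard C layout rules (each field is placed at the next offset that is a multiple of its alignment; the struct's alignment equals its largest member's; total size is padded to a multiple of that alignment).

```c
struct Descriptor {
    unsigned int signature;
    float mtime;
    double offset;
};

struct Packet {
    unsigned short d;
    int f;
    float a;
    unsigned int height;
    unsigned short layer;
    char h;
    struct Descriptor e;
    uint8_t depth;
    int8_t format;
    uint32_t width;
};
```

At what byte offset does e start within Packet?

Descriptor: @0: signature [4B, align 4] → 4; @4: mtime [4B, align 4] → 8; @8: offset [8B, align 8] → 16; size 16, align 8
@0: d [2B, align 2] → 2
+2 pad (align 4)
@4: f [4B, align 4] → 8
@8: a [4B, align 4] → 12
@12: height [4B, align 4] → 16
@16: layer [2B, align 2] → 18
@18: h [1B, align 1] → 19
+5 pad (align 8)
@24: e [16B, align 8] → 40

24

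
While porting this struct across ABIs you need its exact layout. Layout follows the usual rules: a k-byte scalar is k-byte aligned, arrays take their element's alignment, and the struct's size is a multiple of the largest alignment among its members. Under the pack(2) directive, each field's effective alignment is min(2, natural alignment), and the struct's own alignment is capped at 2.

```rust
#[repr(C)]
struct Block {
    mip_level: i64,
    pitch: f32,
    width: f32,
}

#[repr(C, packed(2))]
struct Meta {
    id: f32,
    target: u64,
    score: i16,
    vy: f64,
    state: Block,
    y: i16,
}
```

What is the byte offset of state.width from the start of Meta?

34

Block: mip_level at 0 (size 8, align 8) → ends 8; pitch at 8 (size 4, align 4) → ends 12; width at 12 (size 4, align 4) → ends 16; total 16 bytes, alignment 8
id at 0 (size 4, align 2) → ends 4
target at 4 (size 8, align 2) → ends 12
score at 12 (size 2, align 2) → ends 14
vy at 14 (size 8, align 2) → ends 22
state at 22 (size 16, align 2) → ends 38
within Block: width at 12
22 + 12 = 34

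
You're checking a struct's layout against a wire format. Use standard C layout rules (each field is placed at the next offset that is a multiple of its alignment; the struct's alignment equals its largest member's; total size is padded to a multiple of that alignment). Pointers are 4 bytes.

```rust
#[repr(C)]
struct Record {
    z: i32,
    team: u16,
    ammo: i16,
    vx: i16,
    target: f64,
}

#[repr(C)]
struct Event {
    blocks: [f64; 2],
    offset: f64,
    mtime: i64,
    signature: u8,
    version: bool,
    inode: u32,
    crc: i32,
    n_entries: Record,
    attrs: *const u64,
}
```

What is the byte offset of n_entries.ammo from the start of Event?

54

Record: z at 0 (size 4, align 4) → ends 4; team at 4 (size 2, align 2) → ends 6; ammo at 6 (size 2, align 2) → ends 8; vx at 8 (size 2, align 2) → ends 10; pad 6 to align 8 for target; target at 16 (size 8, align 8) → ends 24; total 24 bytes, alignment 8
blocks at 0 (size 16, align 8) → ends 16
offset at 16 (size 8, align 8) → ends 24
mtime at 24 (size 8, align 8) → ends 32
signature at 32 (size 1, align 1) → ends 33
version at 33 (size 1, align 1) → ends 34
pad 2 to align 4 for inode
inode at 36 (size 4, align 4) → ends 40
crc at 40 (size 4, align 4) → ends 44
pad 4 to align 8 for n_entries
n_entries at 48 (size 24, align 8) → ends 72
within Record: ammo at 6
48 + 6 = 54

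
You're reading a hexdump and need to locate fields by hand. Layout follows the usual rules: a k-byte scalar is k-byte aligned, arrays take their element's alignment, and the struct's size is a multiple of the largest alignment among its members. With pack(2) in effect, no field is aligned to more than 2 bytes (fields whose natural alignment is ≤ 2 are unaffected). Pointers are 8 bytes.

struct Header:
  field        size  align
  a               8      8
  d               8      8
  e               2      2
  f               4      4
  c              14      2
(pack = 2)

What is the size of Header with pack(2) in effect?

a at 0 (size 8, align 2) → ends 8
d at 8 (size 8, align 2) → ends 16
e at 16 (size 2, align 2) → ends 18
f at 18 (size 4, align 2) → ends 22
c at 22 (size 14, align 2) → ends 36
total 36 bytes, alignment 2

36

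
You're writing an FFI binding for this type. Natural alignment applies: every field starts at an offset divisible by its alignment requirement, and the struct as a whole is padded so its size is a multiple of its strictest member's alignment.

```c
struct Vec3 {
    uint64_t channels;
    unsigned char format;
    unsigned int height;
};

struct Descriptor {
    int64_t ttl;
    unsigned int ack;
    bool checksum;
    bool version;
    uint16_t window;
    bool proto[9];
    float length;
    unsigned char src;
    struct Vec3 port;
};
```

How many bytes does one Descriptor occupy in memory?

56 bytes

Vec3: @0: channels [8B, align 8] → 8; @8: format [1B, align 1] → 9; +3 pad (align 4); @12: height [4B, align 4] → 16; size 16, align 8
@0: ttl [8B, align 8] → 8
@8: ack [4B, align 4] → 12
@12: checksum [1B, align 1] → 13
@13: version [1B, align 1] → 14
@14: window [2B, align 2] → 16
@16: proto [9B, align 1] → 25
+3 pad (align 4)
@28: length [4B, align 4] → 32
@32: src [1B, align 1] → 33
+7 pad (align 8)
@40: port [16B, align 8] → 56
size 56, align 8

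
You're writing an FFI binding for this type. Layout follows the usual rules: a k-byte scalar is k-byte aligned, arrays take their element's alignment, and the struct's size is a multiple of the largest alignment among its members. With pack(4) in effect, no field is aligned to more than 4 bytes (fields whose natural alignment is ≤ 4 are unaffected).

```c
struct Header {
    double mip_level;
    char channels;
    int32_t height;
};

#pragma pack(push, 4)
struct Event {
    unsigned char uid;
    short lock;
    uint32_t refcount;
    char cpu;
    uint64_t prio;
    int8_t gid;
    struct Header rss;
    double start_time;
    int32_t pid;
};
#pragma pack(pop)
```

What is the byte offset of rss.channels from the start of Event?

Header: mip_level at 0 (size 8, align 8) → ends 8; channels at 8 (size 1, align 1) → ends 9; pad 3 to align 4 for height; height at 12 (size 4, align 4) → ends 16; total 16 bytes, alignment 8
uid at 0 (size 1, align 1) → ends 1
pad 1 to align 2 for lock
lock at 2 (size 2, align 2) → ends 4
refcount at 4 (size 4, align 4) → ends 8
cpu at 8 (size 1, align 1) → ends 9
pad 3 to align 4 for prio
prio at 12 (size 8, align 4) → ends 20
gid at 20 (size 1, align 1) → ends 21
pad 3 to align 4 for rss
rss at 24 (size 16, align 4) → ends 40
within Header: channels at 8
24 + 8 = 32

32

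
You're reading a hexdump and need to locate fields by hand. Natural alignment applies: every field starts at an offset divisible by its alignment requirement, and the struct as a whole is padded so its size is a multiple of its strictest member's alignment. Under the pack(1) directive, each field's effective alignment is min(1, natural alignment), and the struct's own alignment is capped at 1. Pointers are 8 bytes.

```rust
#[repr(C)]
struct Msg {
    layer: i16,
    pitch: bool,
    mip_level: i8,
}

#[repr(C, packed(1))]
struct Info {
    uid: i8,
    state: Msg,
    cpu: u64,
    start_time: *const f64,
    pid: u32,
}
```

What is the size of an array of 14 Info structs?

350

Msg: layer at 0 (size 2, align 2) → ends 2; pitch at 2 (size 1, align 1) → ends 3; mip_level at 3 (size 1, align 1) → ends 4; total 4 bytes, alignment 2
uid at 0 (size 1, align 1) → ends 1
state at 1 (size 4, align 1) → ends 5
cpu at 5 (size 8, align 1) → ends 13
start_time at 13 (size 8, align 1) → ends 21
pid at 21 (size 4, align 1) → ends 25
total 25 bytes, alignment 1
array of 14: 14 × 25 = 350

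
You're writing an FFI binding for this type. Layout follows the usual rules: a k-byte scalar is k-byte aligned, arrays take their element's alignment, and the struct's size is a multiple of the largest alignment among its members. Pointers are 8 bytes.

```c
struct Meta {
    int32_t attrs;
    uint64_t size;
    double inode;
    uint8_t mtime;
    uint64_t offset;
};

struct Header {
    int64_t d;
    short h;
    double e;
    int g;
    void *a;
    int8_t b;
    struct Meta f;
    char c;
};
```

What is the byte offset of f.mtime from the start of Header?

Meta: attrs at 0 (size 4, align 4) → ends 4; pad 4 to align 8 for size; size at 8 (size 8, align 8) → ends 16; inode at 16 (size 8, align 8) → ends 24; mtime at 24 (size 1, align 1) → ends 25; pad 7 to align 8 for offset; offset at 32 (size 8, align 8) → ends 40; total 40 bytes, alignment 8
d at 0 (size 8, align 8) → ends 8
h at 8 (size 2, align 2) → ends 10
pad 6 to align 8 for e
e at 16 (size 8, align 8) → ends 24
g at 24 (size 4, align 4) → ends 28
pad 4 to align 8 for a
a at 32 (size 8, align 8) → ends 40
b at 40 (size 1, align 1) → ends 41
pad 7 to align 8 for f
f at 48 (size 40, align 8) → ends 88
within Meta: mtime at 24
48 + 24 = 72

72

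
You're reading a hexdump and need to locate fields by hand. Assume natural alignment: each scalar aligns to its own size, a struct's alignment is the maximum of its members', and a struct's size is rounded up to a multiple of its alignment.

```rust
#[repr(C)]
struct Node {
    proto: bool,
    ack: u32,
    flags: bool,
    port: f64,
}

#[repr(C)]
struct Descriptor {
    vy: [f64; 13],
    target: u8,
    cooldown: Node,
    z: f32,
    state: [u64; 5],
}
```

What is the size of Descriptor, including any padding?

184

Node: proto at 0 (size 1, align 1) → ends 1; pad 3 to align 4 for ack; ack at 4 (size 4, align 4) → ends 8; flags at 8 (size 1, align 1) → ends 9; pad 7 to align 8 for port; port at 16 (size 8, align 8) → ends 24; total 24 bytes, alignment 8
vy at 0 (size 104, align 8) → ends 104
target at 104 (size 1, align 1) → ends 105
pad 7 to align 8 for cooldown
cooldown at 112 (size 24, align 8) → ends 136
z at 136 (size 4, align 4) → ends 140
pad 4 to align 8 for state
state at 144 (size 40, align 8) → ends 184
total 184 bytes, alignment 8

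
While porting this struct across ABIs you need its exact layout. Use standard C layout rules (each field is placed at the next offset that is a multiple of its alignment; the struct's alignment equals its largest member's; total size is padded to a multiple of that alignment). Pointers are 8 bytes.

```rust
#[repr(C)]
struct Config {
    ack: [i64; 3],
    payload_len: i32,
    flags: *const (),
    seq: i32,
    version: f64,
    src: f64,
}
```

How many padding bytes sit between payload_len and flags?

4

@0: ack [24B, align 8] → 24
@24: payload_len [4B, align 4] → 28
+4 pad (align 8)
@32: flags [8B, align 8] → 40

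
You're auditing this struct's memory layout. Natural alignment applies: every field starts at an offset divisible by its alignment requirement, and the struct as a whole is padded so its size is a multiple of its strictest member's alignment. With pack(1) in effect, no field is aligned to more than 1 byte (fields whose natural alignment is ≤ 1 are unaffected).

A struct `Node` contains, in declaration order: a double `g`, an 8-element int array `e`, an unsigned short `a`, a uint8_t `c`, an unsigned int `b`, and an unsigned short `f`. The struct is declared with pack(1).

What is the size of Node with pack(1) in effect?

49

0..8  g  (8B, 1-aligned)
8..40  e  (32B, 1-aligned)
40..42  a  (2B, 1-aligned)
42..43  c  (1B, 1-aligned)
43..47  b  (4B, 1-aligned)
47..49  f  (2B, 1-aligned)
sizeof = 49, alignof = 1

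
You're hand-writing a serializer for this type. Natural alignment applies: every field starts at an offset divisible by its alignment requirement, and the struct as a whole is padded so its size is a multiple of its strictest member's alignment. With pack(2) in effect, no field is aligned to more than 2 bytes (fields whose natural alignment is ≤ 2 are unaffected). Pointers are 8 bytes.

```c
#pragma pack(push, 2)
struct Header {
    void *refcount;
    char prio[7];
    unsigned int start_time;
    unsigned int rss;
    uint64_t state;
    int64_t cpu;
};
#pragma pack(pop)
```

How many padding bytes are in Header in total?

refcount at 0 (size 8, align 2) → ends 8
prio at 8 (size 7, align 1) → ends 15
pad 1 to align 2 for start_time
start_time at 16 (size 4, align 2) → ends 20
rss at 20 (size 4, align 2) → ends 24
state at 24 (size 8, align 2) → ends 32
cpu at 32 (size 8, align 2) → ends 40
total 40 bytes, alignment 2
data bytes 39, size 40 → padding 1

1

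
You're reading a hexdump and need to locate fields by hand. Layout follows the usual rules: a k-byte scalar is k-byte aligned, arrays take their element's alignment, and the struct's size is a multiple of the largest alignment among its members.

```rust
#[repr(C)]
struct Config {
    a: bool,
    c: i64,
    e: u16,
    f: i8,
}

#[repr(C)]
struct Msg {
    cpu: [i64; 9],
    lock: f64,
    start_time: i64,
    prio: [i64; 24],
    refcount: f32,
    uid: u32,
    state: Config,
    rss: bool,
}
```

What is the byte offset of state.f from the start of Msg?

306

Config: a at 0 (size 1, align 1) → ends 1; pad 7 to align 8 for c; c at 8 (size 8, align 8) → ends 16; e at 16 (size 2, align 2) → ends 18; f at 18 (size 1, align 1) → ends 19; tail pad 5 to reach multiple of 8; total 24 bytes, alignment 8
cpu at 0 (size 72, align 8) → ends 72
lock at 72 (size 8, align 8) → ends 80
start_time at 80 (size 8, align 8) → ends 88
prio at 88 (size 192, align 8) → ends 280
refcount at 280 (size 4, align 4) → ends 284
uid at 284 (size 4, align 4) → ends 288
state at 288 (size 24, align 8) → ends 312
within Config: f at 18
288 + 18 = 306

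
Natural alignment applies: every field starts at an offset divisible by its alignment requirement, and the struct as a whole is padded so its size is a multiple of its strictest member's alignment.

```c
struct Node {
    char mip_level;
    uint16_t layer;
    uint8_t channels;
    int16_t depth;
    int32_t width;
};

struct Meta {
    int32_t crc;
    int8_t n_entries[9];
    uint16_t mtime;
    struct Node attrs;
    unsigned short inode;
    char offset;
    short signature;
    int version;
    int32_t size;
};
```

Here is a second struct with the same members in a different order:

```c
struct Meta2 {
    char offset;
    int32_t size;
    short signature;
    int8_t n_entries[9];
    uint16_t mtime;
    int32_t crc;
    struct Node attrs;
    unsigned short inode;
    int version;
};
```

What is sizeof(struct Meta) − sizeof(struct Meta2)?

Node: 0..1  mip_level  (1B, 1-aligned); 1..2  -- padding (1B); 2..4  layer  (2B, 2-aligned); 4..5  channels  (1B, 1-aligned); 5..6  -- padding (1B); 6..8  depth  (2B, 2-aligned); 8..12  width  (4B, 4-aligned); sizeof = 12, alignof = 4
0..4  crc  (4B, 4-aligned)
4..13  n_entries  (9B, 1-aligned)
13..14  -- padding (1B)
14..16  mtime  (2B, 2-aligned)
16..28  attrs  (12B, 4-aligned)
28..30  inode  (2B, 2-aligned)
30..31  offset  (1B, 1-aligned)
31..32  -- padding (1B)
32..34  signature  (2B, 2-aligned)
34..36  -- padding (2B)
36..40  version  (4B, 4-aligned)
40..44  size  (4B, 4-aligned)
sizeof = 44, alignof = 4
— Meta2 —
0..1  offset  (1B, 1-aligned)
1..4  -- padding (3B)
4..8  size  (4B, 4-aligned)
8..10  signature  (2B, 2-aligned)
10..19  n_entries  (9B, 1-aligned)
19..20  -- padding (1B)
20..22  mtime  (2B, 2-aligned)
22..24  -- padding (2B)
24..28  crc  (4B, 4-aligned)
28..40  attrs  (12B, 4-aligned)
40..42  inode  (2B, 2-aligned)
42..44  -- padding (2B)
44..48  version  (4B, 4-aligned)
sizeof = 48, alignof = 4
44 − 48 = -4

-4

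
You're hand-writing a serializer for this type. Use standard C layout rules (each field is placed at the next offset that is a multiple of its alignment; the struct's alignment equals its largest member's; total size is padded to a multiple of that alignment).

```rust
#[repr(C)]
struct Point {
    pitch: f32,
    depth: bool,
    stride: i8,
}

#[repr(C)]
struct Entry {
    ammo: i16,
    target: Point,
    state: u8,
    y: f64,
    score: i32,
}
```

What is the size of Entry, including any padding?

Point: @0: pitch [4B, align 4] → 4; @4: depth [1B, align 1] → 5; @5: stride [1B, align 1] → 6; +2 tail pad (align 4); size 8, align 4
@0: ammo [2B, align 2] → 2
+2 pad (align 4)
@4: target [8B, align 4] → 12
@12: state [1B, align 1] → 13
+3 pad (align 8)
@16: y [8B, align 8] → 24
@24: score [4B, align 4] → 28
+4 tail pad (align 8)
size 32, align 8

32 bytes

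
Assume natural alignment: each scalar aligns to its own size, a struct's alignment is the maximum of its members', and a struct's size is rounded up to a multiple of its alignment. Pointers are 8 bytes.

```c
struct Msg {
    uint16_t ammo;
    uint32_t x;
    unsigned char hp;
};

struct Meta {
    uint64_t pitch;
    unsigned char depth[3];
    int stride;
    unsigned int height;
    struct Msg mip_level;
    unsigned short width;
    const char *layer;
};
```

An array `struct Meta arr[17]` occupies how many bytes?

816

Msg: 0..2  ammo  (2B, 2-aligned); 2..4  -- padding (2B); 4..8  x  (4B, 4-aligned); 8..9  hp  (1B, 1-aligned); 9..12  -- tail padding (3B); sizeof = 12, alignof = 4
0..8  pitch  (8B, 8-aligned)
8..11  depth  (3B, 1-aligned)
11..12  -- padding (1B)
12..16  stride  (4B, 4-aligned)
16..20  height  (4B, 4-aligned)
20..32  mip_level  (12B, 4-aligned)
32..34  width  (2B, 2-aligned)
34..40  -- padding (6B)
40..48  layer  (8B, 8-aligned)
sizeof = 48, alignof = 8
array of 17: 17 × 48 = 816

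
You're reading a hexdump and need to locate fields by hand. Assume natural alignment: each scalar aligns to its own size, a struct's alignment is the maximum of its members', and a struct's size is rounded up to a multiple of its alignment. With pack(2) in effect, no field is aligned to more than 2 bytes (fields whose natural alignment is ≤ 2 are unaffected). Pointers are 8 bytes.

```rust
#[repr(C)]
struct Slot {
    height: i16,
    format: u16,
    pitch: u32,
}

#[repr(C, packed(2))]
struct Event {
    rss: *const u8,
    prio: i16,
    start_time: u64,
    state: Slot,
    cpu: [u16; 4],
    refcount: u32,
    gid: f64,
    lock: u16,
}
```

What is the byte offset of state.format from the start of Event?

Slot: height at 0 (size 2, align 2) → ends 2; format at 2 (size 2, align 2) → ends 4; pitch at 4 (size 4, align 4) → ends 8; total 8 bytes, alignment 4
rss at 0 (size 8, align 2) → ends 8
prio at 8 (size 2, align 2) → ends 10
start_time at 10 (size 8, align 2) → ends 18
state at 18 (size 8, align 2) → ends 26
within Slot: format at 2
18 + 2 = 20

20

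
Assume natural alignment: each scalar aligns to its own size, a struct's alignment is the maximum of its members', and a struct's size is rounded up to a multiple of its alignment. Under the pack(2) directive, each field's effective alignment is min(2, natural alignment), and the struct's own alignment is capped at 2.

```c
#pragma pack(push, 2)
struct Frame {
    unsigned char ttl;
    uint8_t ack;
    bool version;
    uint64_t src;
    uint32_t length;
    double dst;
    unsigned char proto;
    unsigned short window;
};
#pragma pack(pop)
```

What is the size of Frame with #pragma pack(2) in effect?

28

@0: ttl [1B, align 1] → 1
@1: ack [1B, align 1] → 2
@2: version [1B, align 1] → 3
+1 pad (align 2)
@4: src [8B, align 2] → 12
@12: length [4B, align 2] → 16
@16: dst [8B, align 2] → 24
@24: proto [1B, align 1] → 25
+1 pad (align 2)
@26: window [2B, align 2] → 28
size 28, align 2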